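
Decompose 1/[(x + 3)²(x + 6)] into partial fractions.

Cover-up at x=-6: R = 1/(-6 + 3)² = 1/9. Cover-up at x=-3: Q = 1/(-3 + 6) = 1/3. Comparing x² coeff: P = -R = -1/9
Result: (-1/9)/(x + 3) + (1/3)/(x + 3)² + (1/9)/(x + 6)


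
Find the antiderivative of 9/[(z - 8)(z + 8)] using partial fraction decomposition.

Decompose: 9/[(z - 8)(z + 8)] = (9/16)/(z - 8) - (9/16)/(z + 8). Integrate each term: (9/16) ln|(z - 8)| - (9/16) ln|(z + 8)| + C


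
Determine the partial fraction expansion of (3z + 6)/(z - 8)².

(3z + 6) = A(z - 8) + B. At z = 8: B = 3·8 + 6 = 30. Coeff of z: A = 3
Result: 3/(z - 8) + 30/(z - 8)²


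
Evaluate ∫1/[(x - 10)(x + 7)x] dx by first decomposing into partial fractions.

Cover-up: A = 1/170, B = 1/119, C = -1/70. Decomposition: (1/170)/(x - 10) + (1/119)/(x + 7) - (1/70)/x. Integrate each term: (1/170) ln|(x - 10)| + (1/119) ln|(x + 7)| - (1/70) ln|x| + C


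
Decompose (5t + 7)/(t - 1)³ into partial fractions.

(5t + 7) = P(t - 1)² + Q(t - 1) + R. At t = 1: R = 5·1 + 7 = 12. Coefficients: P = 0, Q = 5
Result: 5/(t - 1)² + 12/(t - 1)³


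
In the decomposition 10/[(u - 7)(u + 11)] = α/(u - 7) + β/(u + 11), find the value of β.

Cover-up at u = -11: β = 10/(-11 - 7) = -10/18 = -5/9


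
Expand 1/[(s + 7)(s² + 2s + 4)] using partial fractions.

Cover-up at s = -7: P = 1/((-7)² + 2·(-7) + 4) = 1/39. Then Q = -P = -1/39, R = -P·(2 - 7) = 5/39
Result: (1/39)/(s + 7) - ((1/39)s - 5/39)/(s² + 2s + 4)


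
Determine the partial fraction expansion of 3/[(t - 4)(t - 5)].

3/(t - 4)(t - 5) = α/(t - 4) + β/(t - 5). α = 3/(4 - 5) = -3, β = 3/(5 - 4) = 3
Result: -3/(t - 4) + 3/(t - 5)


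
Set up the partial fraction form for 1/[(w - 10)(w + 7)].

Distinct linear factors: α/(w - 10) + β/(w + 7)


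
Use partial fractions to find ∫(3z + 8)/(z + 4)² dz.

Decompose: α = 3, β = 3·(-4) + 8 = -4, so (3z + 8)/(z + 4)² = 3/(z + 4) - 4/(z + 4)². Integrate: ∫ α/(z + 4) dz = 3 ln|(z + 4)|; ∫ β/(z + 4)² dz = 4/(z + 4). Sum: 3 ln|(z + 4)| + 4/(z + 4) + C


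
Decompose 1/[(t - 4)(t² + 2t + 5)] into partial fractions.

Cover-up at t = 4: α = 1/(4² + 2·4 + 5) = 1/29. Then β = -α = -1/29, γ = -α·(2 + 4) = -6/29
Result: (1/29)/(t - 4) - ((1/29)t + 6/29)/(t² + 2t + 5)


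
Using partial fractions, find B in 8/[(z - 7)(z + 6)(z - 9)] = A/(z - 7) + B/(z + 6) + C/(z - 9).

Cover-up at z = -6: B = 8/[(-6 - 7)(-6 - 9)] = 8/[(-13)(-15)] = 8/195


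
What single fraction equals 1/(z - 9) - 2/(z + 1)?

Common denominator (z - 9)(z + 1). Numerator: 1(z + 1) - 2(z - 9) = (z + 1) - (2z - 18) = -z + 19
Result: (-z + 19)/[(z - 9)(z + 1)]


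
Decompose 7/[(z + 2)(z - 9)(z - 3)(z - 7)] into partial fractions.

Using Heaviside cover-up: (-7/495)/(z + 2) + (7/132)/(z - 9) + (7/120)/(z - 3) - (7/72)/(z - 7)


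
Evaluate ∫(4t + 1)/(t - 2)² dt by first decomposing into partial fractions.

Decompose: α = 4, β = 4·2 + 1 = 9, so (4t + 1)/(t - 2)² = 4/(t - 2) + 9/(t - 2)². Integrate: ∫ α/(t - 2) dt = 4 ln|(t - 2)|; ∫ β/(t - 2)² dt = -9/(t - 2). Sum: 4 ln|(t - 2)| - 9/(t - 2) + C


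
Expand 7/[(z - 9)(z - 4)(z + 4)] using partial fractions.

Using cover-up method: α = 7/65, β = -7/40, γ = 7/104
Result: (7/65)/(z - 9) - (7/40)/(z - 4) + (7/104)/(z + 4)


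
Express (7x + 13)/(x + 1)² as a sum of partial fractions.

(7x + 13) = α(x + 1) + β. At x = -1: β = 7·(-1) + 13 = 6. Coeff of x: α = 7
Result: 7/(x + 1) + 6/(x + 1)²


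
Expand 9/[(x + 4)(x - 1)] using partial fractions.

9/(x + 4)(x - 1) = α/(x + 4) + β/(x - 1). α = 9/(-4 - 1) = -9/5, β = 9/(1 + 4) = 9/5
Result: (-9/5)/(x + 4) + (9/5)/(x - 1)


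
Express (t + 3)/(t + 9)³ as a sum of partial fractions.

(t + 3) = A(t + 9)² + B(t + 9) + C. At t = -9: C = 1·(-9) + 3 = -6. Coefficients: A = 0, B = 1
Result: 1/(t + 9)² - 6/(t + 9)³


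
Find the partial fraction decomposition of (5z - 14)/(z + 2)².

(5z - 14) = A(z + 2) + B. At z = -2: B = 5·(-2) - 14 = -24. Coeff of z: A = 5
Result: 5/(z + 2) - 24/(z + 2)²


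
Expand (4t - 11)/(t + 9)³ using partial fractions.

(4t - 11) = P(t + 9)² + Q(t + 9) + R. At t = -9: R = 4·(-9) - 11 = -47. Coefficients: P = 0, Q = 4
Result: 4/(t + 9)² - 47/(t + 9)³


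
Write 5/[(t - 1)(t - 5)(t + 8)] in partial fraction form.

Using cover-up method: A = -5/36, B = 5/52, C = 5/117
Result: (-5/36)/(t - 1) + (5/52)/(t - 5) + (5/117)/(t + 8)


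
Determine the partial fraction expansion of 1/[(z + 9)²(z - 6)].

Cover-up at z=6: γ = 1/(6 + 9)² = 1/225. Cover-up at z=-9: β = 1/(-9 - 6) = -1/15. Comparing z² coeff: α = -γ = -1/225
Result: (-1/225)/(z + 9) - (1/15)/(z + 9)² + (1/225)/(z - 6)


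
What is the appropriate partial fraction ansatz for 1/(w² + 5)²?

Repeated quadratic factor: (Pw + Q)/(w² + 5) + (Rw + S)/(w² + 5)²


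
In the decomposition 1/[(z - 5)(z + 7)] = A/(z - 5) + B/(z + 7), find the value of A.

Cover-up at z = 5: A = 1/(5 + 7) = 1/12


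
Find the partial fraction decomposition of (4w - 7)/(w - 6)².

(4w - 7) = A(w - 6) + B. At w = 6: B = 4·6 - 7 = 17. Coeff of w: A = 4
Result: 4/(w - 6) + 17/(w - 6)²


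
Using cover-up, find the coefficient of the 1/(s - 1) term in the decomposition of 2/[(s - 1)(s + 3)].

Cover (s - 1), set s=1: 2/((s + 3) at s=1) = 2/(4) = 1/2


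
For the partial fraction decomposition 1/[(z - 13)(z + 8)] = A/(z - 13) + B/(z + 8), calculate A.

Cover-up at z = 13: A = 1/(13 + 8) = 1/21


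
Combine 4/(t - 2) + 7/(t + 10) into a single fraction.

Common denominator (t - 2)(t + 10). Numerator: 4(t + 10) + 7(t - 2) = (4t + 40) + (7t - 14) = 11t + 26
Result: (11t + 26)/[(t - 2)(t + 10)]


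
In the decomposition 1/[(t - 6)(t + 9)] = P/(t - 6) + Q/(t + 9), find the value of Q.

Cover-up at t = -9: Q = 1/(-9 - 6) = -1/15


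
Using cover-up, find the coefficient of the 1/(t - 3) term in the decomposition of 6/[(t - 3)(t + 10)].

Cover (t - 3), set t=3: 6/((t + 10) at t=3) = 6/(13) = 6/13


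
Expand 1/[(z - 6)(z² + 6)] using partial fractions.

Cover-up at z = 6: P = 1/(6² + 6) = 1/42. Then Q = -P = -1/42, R = -P·(0 + 6) = -1/7
Result: (1/42)/(z - 6) - ((1/42)z + 1/7)/(z² + 6)


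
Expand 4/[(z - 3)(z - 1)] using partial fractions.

4/(z - 3)(z - 1) = α/(z - 3) + β/(z - 1). α = 4/(3 - 1) = 2, β = 4/(1 - 3) = -2
Result: 2/(z - 3) - 2/(z - 1)


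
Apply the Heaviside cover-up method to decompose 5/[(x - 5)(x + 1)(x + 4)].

Cover (x - 5), x=5: α = 5/[(5 + 1)(5 + 4)] = 5/54. Cover (x + 1), x=-1: β = 5/[(-1 - 5)(-1 + 4)] = -5/18. Cover (x + 4), x=-4: γ = 5/[(-4 - 5)(-4 + 1)] = 5/27.
Result: (5/54)/(x - 5) - (5/18)/(x + 1) + (5/27)/(x + 4)


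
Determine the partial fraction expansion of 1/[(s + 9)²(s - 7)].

Cover-up at s=7: C = 1/(7 + 9)² = 1/256. Cover-up at s=-9: B = 1/(-9 - 7) = -1/16. Comparing s² coeff: A = -C = -1/256
Result: (-1/256)/(s + 9) - (1/16)/(s + 9)² + (1/256)/(s - 7)


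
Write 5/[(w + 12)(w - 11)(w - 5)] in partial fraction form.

Using cover-up method: α = 5/391, β = 5/138, γ = -5/102
Result: (5/391)/(w + 12) + (5/138)/(w - 11) - (5/102)/(w - 5)


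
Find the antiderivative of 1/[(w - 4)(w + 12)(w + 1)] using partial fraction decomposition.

Cover-up: A = 1/80, B = 1/176, C = -1/55. Decomposition: (1/80)/(w - 4) + (1/176)/(w + 12) - (1/55)/(w + 1). Integrate each term: (1/80) ln|(w - 4)| + (1/176) ln|(w + 12)| - (1/55) ln|(w + 1)| + C


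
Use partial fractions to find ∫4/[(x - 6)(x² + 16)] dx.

Cover-up at x=6: P = 4/(6²+16) = 1/13. Coeff matching: Q = -1/13, R = -6/13. Decomposition: (1/13)/(x - 6) - ((1/13)x + 6/13)/(x² + 16). Integrate: linear → ln, quadratic → (1/2)ln + arctan: (1/13) ln|(x - 6)| - (1/26) ln(x² + 16) - (3/26) arctan(x/4) + C


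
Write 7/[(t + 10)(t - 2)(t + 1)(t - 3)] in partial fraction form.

Using Heaviside cover-up: (-7/1404)/(t + 10) - (7/36)/(t - 2) + (7/108)/(t + 1) + (7/52)/(t - 3)


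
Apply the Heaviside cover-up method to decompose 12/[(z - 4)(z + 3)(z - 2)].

Cover (z - 4), z=4: A = 12/[(4 + 3)(4 - 2)] = 6/7. Cover (z + 3), z=-3: B = 12/[(-3 - 4)(-3 - 2)] = 12/35. Cover (z - 2), z=2: C = 12/[(2 - 4)(2 + 3)] = -6/5.
Result: (6/7)/(z - 4) + (12/35)/(z + 3) - (6/5)/(z - 2)


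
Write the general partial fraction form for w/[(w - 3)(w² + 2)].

Linear + irreducible quadratic: α/(w - 3) + (βw + γ)/(w² + 2)


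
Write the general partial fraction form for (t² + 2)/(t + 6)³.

Repeated linear factor (power 3): α/(t + 6) + β/(t + 6)² + γ/(t + 6)³


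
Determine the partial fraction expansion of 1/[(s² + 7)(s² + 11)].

Coefficient matching gives α = γ = 0, β = 1/(11-7) = 1/4, δ = -β = -1/4
Result: (1/4)/(s² + 7) - (1/4)/(s² + 11)


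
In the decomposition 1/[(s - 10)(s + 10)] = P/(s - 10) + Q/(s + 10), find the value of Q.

Cover-up at s = -10: Q = 1/(-10 - 10) = -1/20


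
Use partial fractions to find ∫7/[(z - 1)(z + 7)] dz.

Decompose: 7/[(z - 1)(z + 7)] = (7/8)/(z - 1) - (7/8)/(z + 7). Integrate each term: (7/8) ln|(z - 1)| - (7/8) ln|(z + 7)| + C


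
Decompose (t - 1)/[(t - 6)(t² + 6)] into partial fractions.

At t=6: A = (1·6 - 1)/(6² + 6) = 5/42. B = -A = -5/42, C = 1 - 6·A = 2/7
Result: (5/42)/(t - 6) - ((5/42)t - 2/7)/(t² + 6)


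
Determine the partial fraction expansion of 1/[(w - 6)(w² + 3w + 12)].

Cover-up at w = 6: α = 1/(6² + 3·6 + 12) = 1/66. Then β = -α = -1/66, γ = -α·(3 + 6) = -3/22
Result: (1/66)/(w - 6) - ((1/66)w + 3/22)/(w² + 3w + 12)


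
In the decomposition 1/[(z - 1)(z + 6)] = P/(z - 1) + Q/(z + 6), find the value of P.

Cover-up at z = 1: P = 1/(1 + 6) = 1/7


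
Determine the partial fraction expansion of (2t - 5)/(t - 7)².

(2t - 5) = P(t - 7) + Q. At t = 7: Q = 2·7 - 5 = 9. Coeff of t: P = 2
Result: 2/(t - 7) + 9/(t - 7)²


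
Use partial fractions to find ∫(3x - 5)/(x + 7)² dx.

Decompose: P = 3, Q = 3·(-7) - 5 = -26, so (3x - 5)/(x + 7)² = 3/(x + 7) - 26/(x + 7)². Integrate: ∫ P/(x + 7) dx = 3 ln|(x + 7)|; ∫ Q/(x + 7)² dx = 26/(x + 7). Sum: 3 ln|(x + 7)| + 26/(x + 7) + C


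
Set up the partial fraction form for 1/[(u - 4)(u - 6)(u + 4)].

Three distinct linear factors: P/(u - 4) + Q/(u - 6) + R/(u + 4)


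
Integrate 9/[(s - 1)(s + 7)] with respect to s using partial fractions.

Decompose: 9/[(s - 1)(s + 7)] = (9/8)/(s - 1) - (9/8)/(s + 7). Integrate each term: (9/8) ln|(s - 1)| - (9/8) ln|(s + 7)| + C


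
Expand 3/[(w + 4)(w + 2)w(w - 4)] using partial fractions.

Using Heaviside cover-up: (-3/64)/(w + 4) + (1/8)/(w + 2) - (3/32)/w + (1/64)/(w - 4)


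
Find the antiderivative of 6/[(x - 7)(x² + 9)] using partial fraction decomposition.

Cover-up at x=7: A = 6/(7²+9) = 3/29. Coeff matching: B = -3/29, C = -21/29. Decomposition: (3/29)/(x - 7) - ((3/29)x + 21/29)/(x² + 9). Integrate: linear → ln, quadratic → (1/2)ln + arctan: (3/29) ln|(x - 7)| - (3/58) ln(x² + 9) - (7/29) arctan(x/3) + C


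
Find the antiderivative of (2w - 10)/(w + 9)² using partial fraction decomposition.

Decompose: α = 2, β = 2·(-9) - 10 = -28, so (2w - 10)/(w + 9)² = 2/(w + 9) - 28/(w + 9)². Integrate: ∫ α/(w + 9) dw = 2 ln|(w + 9)|; ∫ β/(w + 9)² dw = 28/(w + 9). Sum: 2 ln|(w + 9)| + 28/(w + 9) + C


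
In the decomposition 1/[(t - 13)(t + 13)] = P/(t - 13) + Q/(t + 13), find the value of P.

Cover-up at t = 13: P = 1/(13 + 13) = 1/26


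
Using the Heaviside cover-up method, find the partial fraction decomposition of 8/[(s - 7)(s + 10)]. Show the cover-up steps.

Cover (s - 7): set s=7, get P = 8/(7 + 10) = 8/17. Cover (s + 10): set s=-10, get Q = 8/(-10 - 7) = -8/17.
Result: (8/17)/(s - 7) - (8/17)/(s + 10)


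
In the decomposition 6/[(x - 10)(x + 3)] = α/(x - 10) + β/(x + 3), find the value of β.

Cover-up at x = -3: β = 6/(-3 - 10) = -6/13


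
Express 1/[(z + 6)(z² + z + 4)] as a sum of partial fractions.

Cover-up at z = -6: α = 1/((-6)² + 1·(-6) + 4) = 1/34. Then β = -α = -1/34, γ = -α·(1 - 6) = 5/34
Result: (1/34)/(z + 6) - ((1/34)z - 5/34)/(z² + z + 4)


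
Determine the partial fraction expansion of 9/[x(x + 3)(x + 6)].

Using cover-up method: α = 1/2, β = -1, γ = 1/2
Result: (1/2)/x - 1/(x + 3) + (1/2)/(x + 6)


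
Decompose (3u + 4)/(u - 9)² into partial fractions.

(3u + 4) = P(u - 9) + Q. At u = 9: Q = 3·9 + 4 = 31. Coeff of u: P = 3
Result: 3/(u - 9) + 31/(u - 9)²


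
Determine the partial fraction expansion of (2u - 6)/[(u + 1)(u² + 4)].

At u=-1: A = (2·(-1) - 6)/((-1)² + 4) = -8/5. B = -A = 8/5, C = 2 - (-1)·A = 2/5
Result: (-8/5)/(u + 1) + ((8/5)u + 2/5)/(u² + 4)


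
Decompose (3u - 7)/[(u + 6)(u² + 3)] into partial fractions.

At u=-6: P = (3·(-6) - 7)/((-6)² + 3) = -25/39. Q = -P = 25/39, R = 3 - (-6)·P = -11/13
Result: (-25/39)/(u + 6) + ((25/39)u - 11/13)/(u² + 3)


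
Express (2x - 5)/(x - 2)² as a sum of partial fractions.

(2x - 5) = α(x - 2) + β. At x = 2: β = 2·2 - 5 = -1. Coeff of x: α = 2
Result: 2/(x - 2) - 1/(x - 2)²


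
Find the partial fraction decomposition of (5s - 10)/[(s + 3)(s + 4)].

At s=-3: P = (5·(-3) - 10)/(-3 + 4) = -25. At s=-4: Q = (5·(-4) - 10)/(-4 + 3) = 30
Result: -25/(s + 3) + 30/(s + 4)


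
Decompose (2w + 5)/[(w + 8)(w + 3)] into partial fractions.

At w=-8: α = (2·(-8) + 5)/(-8 + 3) = 11/5. At w=-3: β = (2·(-3) + 5)/(-3 + 8) = -1/5
Result: (11/5)/(w + 8) - (1/5)/(w + 3)


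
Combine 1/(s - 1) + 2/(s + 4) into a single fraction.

Common denominator (s - 1)(s + 4). Numerator: 1(s + 4) + 2(s - 1) = (s + 4) + (2s - 2) = 3s + 2
Result: (3s + 2)/[(s - 1)(s + 4)]


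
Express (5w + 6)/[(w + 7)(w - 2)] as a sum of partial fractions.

At w=-7: P = (5·(-7) + 6)/(-7 - 2) = 29/9. At w=2: Q = (5·2 + 6)/(2 + 7) = 16/9
Result: (29/9)/(w + 7) + (16/9)/(w - 2)


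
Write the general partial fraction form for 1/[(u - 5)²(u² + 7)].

Repeated linear + quadratic: A/(u - 5) + B/(u - 5)² + (Cu + D)/(u² + 7)


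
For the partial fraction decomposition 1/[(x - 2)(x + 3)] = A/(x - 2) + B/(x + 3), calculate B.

Cover-up at x = -3: B = 1/(-3 - 2) = -1/5


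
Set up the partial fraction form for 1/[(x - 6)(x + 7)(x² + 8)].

Two linear + quadratic: α/(x - 6) + β/(x + 7) + (γx + δ)/(x² + 8)


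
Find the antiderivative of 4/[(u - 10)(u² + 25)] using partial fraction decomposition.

Cover-up at u=10: α = 4/(10²+25) = 4/125. Coeff matching: β = -4/125, γ = -8/25. Decomposition: (4/125)/(u - 10) - ((4/125)u + 8/25)/(u² + 25). Integrate: linear → ln, quadratic → (1/2)ln + arctan: (4/125) ln|(u - 10)| - (2/125) ln(u² + 25) - (8/125) arctan(u/5) + C


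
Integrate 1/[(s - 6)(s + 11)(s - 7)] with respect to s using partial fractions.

Cover-up: α = -1/17, β = 1/306, γ = 1/18. Decomposition: (-1/17)/(s - 6) + (1/306)/(s + 11) + (1/18)/(s - 7). Integrate each term: (-1/17) ln|(s - 6)| + (1/306) ln|(s + 11)| + (1/18) ln|(s - 7)| + C


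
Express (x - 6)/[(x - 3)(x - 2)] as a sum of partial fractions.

At x=3: α = (1·3 - 6)/(3 - 2) = -3. At x=2: β = (1·2 - 6)/(2 - 3) = 4
Result: -3/(x - 3) + 4/(x - 2)


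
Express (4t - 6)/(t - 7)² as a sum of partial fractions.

(4t - 6) = P(t - 7) + Q. At t = 7: Q = 4·7 - 6 = 22. Coeff of t: P = 4
Result: 4/(t - 7) + 22/(t - 7)²


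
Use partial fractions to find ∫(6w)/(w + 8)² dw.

Decompose: P = 6, Q = 6·(-8) + 0 = -48, so (6w)/(w + 8)² = 6/(w + 8) - 48/(w + 8)². Integrate: ∫ P/(w + 8) dw = 6 ln|(w + 8)|; ∫ Q/(w + 8)² dw = 48/(w + 8). Sum: 6 ln|(w + 8)| + 48/(w + 8) + C


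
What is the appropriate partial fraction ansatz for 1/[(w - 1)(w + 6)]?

Distinct linear factors: α/(w - 1) + β/(w + 6)


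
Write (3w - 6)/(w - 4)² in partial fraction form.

(3w - 6) = α(w - 4) + β. At w = 4: β = 3·4 - 6 = 6. Coeff of w: α = 3
Result: 3/(w - 4) + 6/(w - 4)²


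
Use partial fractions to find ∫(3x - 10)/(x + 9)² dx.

Decompose: α = 3, β = 3·(-9) - 10 = -37, so (3x - 10)/(x + 9)² = 3/(x + 9) - 37/(x + 9)². Integrate: ∫ α/(x + 9) dx = 3 ln|(x + 9)|; ∫ β/(x + 9)² dx = 37/(x + 9). Sum: 3 ln|(x + 9)| + 37/(x + 9) + C


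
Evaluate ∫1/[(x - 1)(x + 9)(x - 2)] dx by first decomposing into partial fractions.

Cover-up: A = -1/10, B = 1/110, C = 1/11. Decomposition: (-1/10)/(x - 1) + (1/110)/(x + 9) + (1/11)/(x - 2). Integrate each term: (-1/10) ln|(x - 1)| + (1/110) ln|(x + 9)| + (1/11) ln|(x - 2)| + C


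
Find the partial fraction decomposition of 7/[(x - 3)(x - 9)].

7/(x - 3)(x - 9) = α/(x - 3) + β/(x - 9). α = 7/(3 - 9) = -7/6, β = 7/(9 - 3) = 7/6
Result: (-7/6)/(x - 3) + (7/6)/(x - 9)


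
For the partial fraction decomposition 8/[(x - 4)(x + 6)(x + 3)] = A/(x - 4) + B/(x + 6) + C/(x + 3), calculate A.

Cover-up at x = 4: A = 8/[(4 + 6)(4 + 3)] = 8/[(10)(7)] = 8/70 = 4/35


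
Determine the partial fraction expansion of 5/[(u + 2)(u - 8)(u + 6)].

Using cover-up method: α = -1/8, β = 1/28, γ = 5/56
Result: (-1/8)/(u + 2) + (1/28)/(u - 8) + (5/56)/(u + 6)


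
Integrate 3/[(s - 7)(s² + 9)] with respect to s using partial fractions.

Cover-up at s=7: P = 3/(7²+9) = 3/58. Coeff matching: Q = -3/58, R = -21/58. Decomposition: (3/58)/(s - 7) - ((3/58)s + 21/58)/(s² + 9). Integrate: linear → ln, quadratic → (1/2)ln + arctan: (3/58) ln|(s - 7)| - (3/116) ln(s² + 9) - (7/58) arctan(s/3) + C


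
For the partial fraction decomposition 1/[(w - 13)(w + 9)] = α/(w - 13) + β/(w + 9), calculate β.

Cover-up at w = -9: β = 1/(-9 - 13) = -1/22


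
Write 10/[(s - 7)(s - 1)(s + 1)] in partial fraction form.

Using cover-up method: α = 5/24, β = -5/6, γ = 5/8
Result: (5/24)/(s - 7) - (5/6)/(s - 1) + (5/8)/(s + 1)


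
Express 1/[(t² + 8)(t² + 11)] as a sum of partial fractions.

Coefficient matching gives α = γ = 0, β = 1/(11-8) = 1/3, δ = -β = -1/3
Result: (1/3)/(t² + 8) - (1/3)/(t² + 11)


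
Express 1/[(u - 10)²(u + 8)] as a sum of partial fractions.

Cover-up at u=-8: γ = 1/(-8 - 10)² = 1/324. Cover-up at u=10: β = 1/(10 + 8) = 1/18. Comparing u² coeff: α = -γ = -1/324
Result: (-1/324)/(u - 10) + (1/18)/(u - 10)² + (1/324)/(u + 8)


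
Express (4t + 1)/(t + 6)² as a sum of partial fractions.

(4t + 1) = P(t + 6) + Q. At t = -6: Q = 4·(-6) + 1 = -23. Coeff of t: P = 4
Result: 4/(t + 6) - 23/(t + 6)²


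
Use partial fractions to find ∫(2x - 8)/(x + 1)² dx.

Decompose: P = 2, Q = 2·(-1) - 8 = -10, so (2x - 8)/(x + 1)² = 2/(x + 1) - 10/(x + 1)². Integrate: ∫ P/(x + 1) dx = 2 ln|(x + 1)|; ∫ Q/(x + 1)² dx = 10/(x + 1). Sum: 2 ln|(x + 1)| + 10/(x + 1) + C


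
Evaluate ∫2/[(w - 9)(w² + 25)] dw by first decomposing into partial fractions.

Cover-up at w=9: α = 2/(9²+25) = 1/53. Coeff matching: β = -1/53, γ = -9/53. Decomposition: (1/53)/(w - 9) - ((1/53)w + 9/53)/(w² + 25). Integrate: linear → ln, quadratic → (1/2)ln + arctan: (1/53) ln|(w - 9)| - (1/106) ln(w² + 25) - (9/265) arctan(w/5) + C


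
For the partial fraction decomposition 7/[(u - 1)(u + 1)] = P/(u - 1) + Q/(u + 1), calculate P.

Cover-up at u = 1: P = 7/(1 + 1) = 7/2


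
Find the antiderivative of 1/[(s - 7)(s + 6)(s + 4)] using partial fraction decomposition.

Cover-up: α = 1/143, β = 1/26, γ = -1/22. Decomposition: (1/143)/(s - 7) + (1/26)/(s + 6) - (1/22)/(s + 4). Integrate each term: (1/143) ln|(s - 7)| + (1/26) ln|(s + 6)| - (1/22) ln|(s + 4)| + C


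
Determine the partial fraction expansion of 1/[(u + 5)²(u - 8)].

Cover-up at u=8: γ = 1/(8 + 5)² = 1/169. Cover-up at u=-5: β = 1/(-5 - 8) = -1/13. Comparing u² coeff: α = -γ = -1/169
Result: (-1/169)/(u + 5) - (1/13)/(u + 5)² + (1/169)/(u - 8)


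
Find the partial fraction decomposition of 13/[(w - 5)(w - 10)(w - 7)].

Using cover-up method: A = 13/10, B = 13/15, C = -13/6
Result: (13/10)/(w - 5) + (13/15)/(w - 10) - (13/6)/(w - 7)


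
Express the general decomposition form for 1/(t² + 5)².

Repeated quadratic factor: (αt + β)/(t² + 5) + (γt + δ)/(t² + 5)²


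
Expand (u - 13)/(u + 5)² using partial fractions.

(u - 13) = A(u + 5) + B. At u = -5: B = 1·(-5) - 13 = -18. Coeff of u: A = 1
Result: 1/(u + 5) - 18/(u + 5)²


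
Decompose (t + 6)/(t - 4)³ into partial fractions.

(t + 6) = α(t - 4)² + β(t - 4) + γ. At t = 4: γ = 1·4 + 6 = 10. Coefficients: α = 0, β = 1
Result: 1/(t - 4)² + 10/(t - 4)³


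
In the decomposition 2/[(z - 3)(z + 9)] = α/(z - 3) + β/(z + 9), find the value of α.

Cover-up at z = 3: α = 2/(3 + 9) = 2/12 = 1/6


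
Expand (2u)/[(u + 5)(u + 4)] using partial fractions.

At u=-5: P = (2·(-5) + 0)/(-5 + 4) = 10. At u=-4: Q = (2·(-4) + 0)/(-4 + 5) = -8
Result: 10/(u + 5) - 8/(u + 4)


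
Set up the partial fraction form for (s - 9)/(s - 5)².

Repeated linear factor: α/(s - 5) + β/(s - 5)²


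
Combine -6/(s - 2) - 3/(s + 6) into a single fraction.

Common denominator (s - 2)(s + 6). Numerator: -6(s + 6) - 3(s - 2) = (-6s - 36) - (3s - 6) = -9s - 30
Result: (-9s - 30)/[(s - 2)(s + 6)]


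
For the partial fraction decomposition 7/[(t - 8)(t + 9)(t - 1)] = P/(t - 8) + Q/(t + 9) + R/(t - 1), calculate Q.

Cover-up at t = -9: Q = 7/[(-9 - 8)(-9 - 1)] = 7/[(-17)(-10)] = 7/170


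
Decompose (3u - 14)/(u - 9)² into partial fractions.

(3u - 14) = α(u - 9) + β. At u = 9: β = 3·9 - 14 = 13. Coeff of u: α = 3
Result: 3/(u - 9) + 13/(u - 9)²


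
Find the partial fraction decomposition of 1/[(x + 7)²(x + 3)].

Cover-up at x=-3: γ = 1/(-3 + 7)² = 1/16. Cover-up at x=-7: β = 1/(-7 + 3) = -1/4. Comparing x² coeff: α = -γ = -1/16
Result: (-1/16)/(x + 7) - (1/4)/(x + 7)² + (1/16)/(x + 3)


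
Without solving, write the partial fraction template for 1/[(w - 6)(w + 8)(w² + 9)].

Two linear + quadratic: α/(w - 6) + β/(w + 8) + (γw + δ)/(w² + 9)


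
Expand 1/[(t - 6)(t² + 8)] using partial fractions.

Cover-up at t = 6: P = 1/(6² + 8) = 1/44. Then Q = -P = -1/44, R = -P·(0 + 6) = -3/22
Result: (1/44)/(t - 6) - ((1/44)t + 3/22)/(t² + 8)


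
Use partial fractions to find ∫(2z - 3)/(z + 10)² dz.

Decompose: P = 2, Q = 2·(-10) - 3 = -23, so (2z - 3)/(z + 10)² = 2/(z + 10) - 23/(z + 10)². Integrate: ∫ P/(z + 10) dz = 2 ln|(z + 10)|; ∫ Q/(z + 10)² dz = 23/(z + 10). Sum: 2 ln|(z + 10)| + 23/(z + 10) + C


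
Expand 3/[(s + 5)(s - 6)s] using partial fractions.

Using cover-up method: A = 3/55, B = 1/22, C = -1/10
Result: (3/55)/(s + 5) + (1/22)/(s - 6) - (1/10)/s


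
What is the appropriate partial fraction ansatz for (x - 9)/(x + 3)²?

Repeated linear factor: A/(x + 3) + B/(x + 3)²


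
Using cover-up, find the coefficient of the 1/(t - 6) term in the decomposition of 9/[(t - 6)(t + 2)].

Cover (t - 6), set t=6: 9/((t + 2) at t=6) = 9/(8) = 9/8


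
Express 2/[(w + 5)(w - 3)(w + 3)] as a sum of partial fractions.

Using cover-up method: P = 1/8, Q = 1/24, R = -1/6
Result: (1/8)/(w + 5) + (1/24)/(w - 3) - (1/6)/(w + 3)


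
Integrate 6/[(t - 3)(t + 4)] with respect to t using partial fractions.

Decompose: 6/[(t - 3)(t + 4)] = (6/7)/(t - 3) - (6/7)/(t + 4). Integrate each term: (6/7) ln|(t - 3)| - (6/7) ln|(t + 4)| + C


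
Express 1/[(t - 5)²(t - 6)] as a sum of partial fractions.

Cover-up at t=6: γ = 1/(6 - 5)² = 1. Cover-up at t=5: β = 1/(5 - 6) = -1. Comparing t² coeff: α = -γ = -1
Result: -1/(t - 5) - 1/(t - 5)² + 1/(t - 6)


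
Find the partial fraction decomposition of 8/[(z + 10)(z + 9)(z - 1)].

Using cover-up method: P = 8/11, Q = -4/5, R = 4/55
Result: (8/11)/(z + 10) - (4/5)/(z + 9) + (4/55)/(z - 1)


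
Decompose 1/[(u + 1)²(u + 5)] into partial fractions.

Cover-up at u=-5: C = 1/(-5 + 1)² = 1/16. Cover-up at u=-1: B = 1/(-1 + 5) = 1/4. Comparing u² coeff: A = -C = -1/16
Result: (-1/16)/(u + 1) + (1/4)/(u + 1)² + (1/16)/(u + 5)


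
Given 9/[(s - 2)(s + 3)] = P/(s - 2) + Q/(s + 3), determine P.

Cover-up at s = 2: P = 9/(2 + 3) = 9/5


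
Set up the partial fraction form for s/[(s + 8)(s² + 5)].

Linear + irreducible quadratic: A/(s + 8) + (Bs + C)/(s² + 5)


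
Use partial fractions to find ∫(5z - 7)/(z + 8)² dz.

Decompose: A = 5, B = 5·(-8) - 7 = -47, so (5z - 7)/(z + 8)² = 5/(z + 8) - 47/(z + 8)². Integrate: ∫ A/(z + 8) dz = 5 ln|(z + 8)|; ∫ B/(z + 8)² dz = 47/(z + 8). Sum: 5 ln|(z + 8)| + 47/(z + 8) + C


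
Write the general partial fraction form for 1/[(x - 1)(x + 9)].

Distinct linear factors: α/(x - 1) + β/(x + 9)


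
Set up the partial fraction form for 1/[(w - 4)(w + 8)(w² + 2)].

Two linear + quadratic: P/(w - 4) + Q/(w + 8) + (Rw + S)/(w² + 2)


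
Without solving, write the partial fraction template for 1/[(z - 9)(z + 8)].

Distinct linear factors: P/(z - 9) + Q/(z + 8)


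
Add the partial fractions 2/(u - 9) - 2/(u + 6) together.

Common denominator (u - 9)(u + 6). Numerator: 2(u + 6) - 2(u - 9) = (2u + 12) - (2u - 18) = 30
Result: (30)/[(u - 9)(u + 6)]


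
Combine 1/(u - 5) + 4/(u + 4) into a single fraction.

Common denominator (u - 5)(u + 4). Numerator: 1(u + 4) + 4(u - 5) = (u + 4) + (4u - 20) = 5u - 16
Result: (5u - 16)/[(u - 5)(u + 4)]


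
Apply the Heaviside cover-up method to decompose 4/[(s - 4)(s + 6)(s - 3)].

Cover (s - 4), s=4: A = 4/[(4 + 6)(4 - 3)] = 2/5. Cover (s + 6), s=-6: B = 4/[(-6 - 4)(-6 - 3)] = 2/45. Cover (s - 3), s=3: C = 4/[(3 - 4)(3 + 6)] = -4/9.
Result: (2/5)/(s - 4) + (2/45)/(s + 6) - (4/9)/(s - 3)


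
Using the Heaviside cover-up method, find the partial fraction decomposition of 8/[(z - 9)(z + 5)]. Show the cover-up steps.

Cover (z - 9): set z=9, get α = 8/(9 + 5) = 4/7. Cover (z + 5): set z=-5, get β = 8/(-5 - 9) = -4/7.
Result: (4/7)/(z - 9) - (4/7)/(z + 5)


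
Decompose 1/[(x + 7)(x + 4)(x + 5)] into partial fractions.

Using cover-up method: α = 1/6, β = 1/3, γ = -1/2
Result: (1/6)/(x + 7) + (1/3)/(x + 4) - (1/2)/(x + 5)


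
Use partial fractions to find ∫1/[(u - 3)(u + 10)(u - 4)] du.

Cover-up: α = -1/13, β = 1/182, γ = 1/14. Decomposition: (-1/13)/(u - 3) + (1/182)/(u + 10) + (1/14)/(u - 4). Integrate each term: (-1/13) ln|(u - 3)| + (1/182) ln|(u + 10)| + (1/14) ln|(u - 4)| + C


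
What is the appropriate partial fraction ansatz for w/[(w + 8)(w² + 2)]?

Linear + irreducible quadratic: α/(w + 8) + (βw + γ)/(w² + 2)


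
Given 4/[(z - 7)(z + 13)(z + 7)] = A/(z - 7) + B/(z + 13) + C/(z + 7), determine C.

Cover-up at z = -7: C = 4/[(-7 - 7)(-7 + 13)] = 4/[(-14)(6)] = -4/84 = -1/21


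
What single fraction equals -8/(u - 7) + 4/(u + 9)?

Common denominator (u - 7)(u + 9). Numerator: -8(u + 9) + 4(u - 7) = (-8u - 72) + (4u - 28) = -4u - 100
Result: (-4u - 100)/[(u - 7)(u + 9)]


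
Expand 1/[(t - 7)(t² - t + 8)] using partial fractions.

Cover-up at t = 7: P = 1/(7² - 1·7 + 8) = 1/50. Then Q = -P = -1/50, R = -P·(-1 + 7) = -3/25
Result: (1/50)/(t - 7) - ((1/50)t + 3/25)/(t² - t + 8)


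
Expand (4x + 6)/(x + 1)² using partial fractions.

(4x + 6) = P(x + 1) + Q. At x = -1: Q = 4·(-1) + 6 = 2. Coeff of x: P = 4
Result: 4/(x + 1) + 2/(x + 1)²


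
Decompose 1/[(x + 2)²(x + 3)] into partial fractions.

Cover-up at x=-3: R = 1/(-3 + 2)² = 1. Cover-up at x=-2: Q = 1/(-2 + 3) = 1. Comparing x² coeff: P = -R = -1
Result: -1/(x + 2) + 1/(x + 2)² + 1/(x + 3)


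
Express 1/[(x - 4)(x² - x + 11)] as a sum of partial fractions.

Cover-up at x = 4: α = 1/(4² - 1·4 + 11) = 1/23. Then β = -α = -1/23, γ = -α·(-1 + 4) = -3/23
Result: (1/23)/(x - 4) - ((1/23)x + 3/23)/(x² - x + 11)


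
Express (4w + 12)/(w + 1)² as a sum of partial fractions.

(4w + 12) = α(w + 1) + β. At w = -1: β = 4·(-1) + 12 = 8. Coeff of w: α = 4
Result: 4/(w + 1) + 8/(w + 1)²


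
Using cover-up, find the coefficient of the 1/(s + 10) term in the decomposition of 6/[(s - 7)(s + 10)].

Cover (s + 10), set s=-10: 6/((s - 7) at s=-10) = 6/(-17) = -6/17


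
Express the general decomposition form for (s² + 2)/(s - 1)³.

Repeated linear factor (power 3): P/(s - 1) + Q/(s - 1)² + R/(s - 1)³


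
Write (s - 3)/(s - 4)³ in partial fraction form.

(s - 3) = α(s - 4)² + β(s - 4) + γ. At s = 4: γ = 1·4 - 3 = 1. Coefficients: α = 0, β = 1
Result: 1/(s - 4)² + 1/(s - 4)³


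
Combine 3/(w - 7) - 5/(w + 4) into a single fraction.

Common denominator (w - 7)(w + 4). Numerator: 3(w + 4) - 5(w - 7) = (3w + 12) - (5w - 35) = -2w + 47
Result: (-2w + 47)/[(w - 7)(w + 4)]


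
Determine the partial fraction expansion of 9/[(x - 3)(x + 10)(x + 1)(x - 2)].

Using Heaviside cover-up: (9/52)/(x - 3) - (1/156)/(x + 10) + (1/12)/(x + 1) - (1/4)/(x - 2)


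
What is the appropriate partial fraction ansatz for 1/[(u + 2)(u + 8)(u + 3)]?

Three distinct linear factors: A/(u + 2) + B/(u + 8) + C/(u + 3)


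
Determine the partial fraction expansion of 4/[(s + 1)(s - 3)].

4/(s + 1)(s - 3) = A/(s + 1) + B/(s - 3). A = 4/(-1 - 3) = -1, B = 4/(3 + 1) = 1
Result: -1/(s + 1) + 1/(s - 3)


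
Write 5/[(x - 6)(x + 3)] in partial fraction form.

5/(x - 6)(x + 3) = A/(x - 6) + B/(x + 3). A = 5/(6 + 3) = 5/9, B = 5/(-3 - 6) = -5/9
Result: (5/9)/(x - 6) - (5/9)/(x + 3)


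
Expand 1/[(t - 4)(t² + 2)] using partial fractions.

Cover-up at t = 4: α = 1/(4² + 2) = 1/18. Then β = -α = -1/18, γ = -α·(0 + 4) = -2/9
Result: (1/18)/(t - 4) - ((1/18)t + 2/9)/(t² + 2)


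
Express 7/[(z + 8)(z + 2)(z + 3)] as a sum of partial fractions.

Using cover-up method: α = 7/30, β = 7/6, γ = -7/5
Result: (7/30)/(z + 8) + (7/6)/(z + 2) - (7/5)/(z + 3)


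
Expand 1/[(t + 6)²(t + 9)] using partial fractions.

Cover-up at t=-9: R = 1/(-9 + 6)² = 1/9. Cover-up at t=-6: Q = 1/(-6 + 9) = 1/3. Comparing t² coeff: P = -R = -1/9
Result: (-1/9)/(t + 6) + (1/3)/(t + 6)² + (1/9)/(t + 9)


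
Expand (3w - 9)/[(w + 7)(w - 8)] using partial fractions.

At w=-7: A = (3·(-7) - 9)/(-7 - 8) = 2. At w=8: B = (3·8 - 9)/(8 + 7) = 1
Result: 2/(w + 7) + 1/(w - 8)


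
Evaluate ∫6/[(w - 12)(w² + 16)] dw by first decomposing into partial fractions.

Cover-up at w=12: α = 6/(12²+16) = 3/80. Coeff matching: β = -3/80, γ = -9/20. Decomposition: (3/80)/(w - 12) - ((3/80)w + 9/20)/(w² + 16). Integrate: linear → ln, quadratic → (1/2)ln + arctan: (3/80) ln|(w - 12)| - (3/160) ln(w² + 16) - (9/80) arctan(w/4) + C


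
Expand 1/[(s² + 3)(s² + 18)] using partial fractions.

Coefficient matching gives α = γ = 0, β = 1/(18-3) = 1/15, δ = -β = -1/15
Result: (1/15)/(s² + 3) - (1/15)/(s² + 18)


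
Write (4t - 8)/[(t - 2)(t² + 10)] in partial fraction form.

At t=2: α = (4·2 - 8)/(2² + 10) = 0. β = -α = 0, γ = 4 - 2·α = 4
Result: (4)/(t² + 10)


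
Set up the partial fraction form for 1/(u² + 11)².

Repeated quadratic factor: (Pu + Q)/(u² + 11) + (Ru + S)/(u² + 11)²


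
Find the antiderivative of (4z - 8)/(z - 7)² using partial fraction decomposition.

Decompose: A = 4, B = 4·7 - 8 = 20, so (4z - 8)/(z - 7)² = 4/(z - 7) + 20/(z - 7)². Integrate: ∫ A/(z - 7) dz = 4 ln|(z - 7)|; ∫ B/(z - 7)² dz = -20/(z - 7). Sum: 4 ln|(z - 7)| - 20/(z - 7) + C


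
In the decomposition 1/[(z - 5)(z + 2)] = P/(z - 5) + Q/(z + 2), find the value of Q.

Cover-up at z = -2: Q = 1/(-2 - 5) = -1/7


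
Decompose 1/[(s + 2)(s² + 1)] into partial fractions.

Cover-up at s = -2: P = 1/((-2)² + 1) = 1/5. Then Q = -P = -1/5, R = -P·(0 - 2) = 2/5
Result: (1/5)/(s + 2) - ((1/5)s - 2/5)/(s² + 1)


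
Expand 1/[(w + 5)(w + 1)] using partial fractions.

1/(w + 5)(w + 1) = A/(w + 5) + B/(w + 1). A = 1/(-5 + 1) = -1/4, B = 1/(-1 + 5) = 1/4
Result: (-1/4)/(w + 5) + (1/4)/(w + 1)


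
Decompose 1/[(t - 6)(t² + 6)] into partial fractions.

Cover-up at t = 6: P = 1/(6² + 6) = 1/42. Then Q = -P = -1/42, R = -P·(0 + 6) = -1/7
Result: (1/42)/(t - 6) - ((1/42)t + 1/7)/(t² + 6)


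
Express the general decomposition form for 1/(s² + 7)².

Repeated quadratic factor: (αs + β)/(s² + 7) + (γs + δ)/(s² + 7)²


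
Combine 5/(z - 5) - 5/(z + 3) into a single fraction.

Common denominator (z - 5)(z + 3). Numerator: 5(z + 3) - 5(z - 5) = (5z + 15) - (5z - 25) = 40
Result: (40)/[(z - 5)(z + 3)]


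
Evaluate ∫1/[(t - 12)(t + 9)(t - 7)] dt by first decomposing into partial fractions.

Cover-up: P = 1/105, Q = 1/336, R = -1/80. Decomposition: (1/105)/(t - 12) + (1/336)/(t + 9) - (1/80)/(t - 7). Integrate each term: (1/105) ln|(t - 12)| + (1/336) ln|(t + 9)| - (1/80) ln|(t - 7)| + C


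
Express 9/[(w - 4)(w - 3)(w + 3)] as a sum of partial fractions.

Using cover-up method: P = 9/7, Q = -3/2, R = 3/14
Result: (9/7)/(w - 4) - (3/2)/(w - 3) + (3/14)/(w + 3)


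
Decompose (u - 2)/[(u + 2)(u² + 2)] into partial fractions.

At u=-2: A = (1·(-2) - 2)/((-2)² + 2) = -2/3. B = -A = 2/3, C = 1 - (-2)·A = -1/3
Result: (-2/3)/(u + 2) + ((2/3)u - 1/3)/(u² + 2)


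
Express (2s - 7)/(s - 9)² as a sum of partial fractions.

(2s - 7) = α(s - 9) + β. At s = 9: β = 2·9 - 7 = 11. Coeff of s: α = 2
Result: 2/(s - 9) + 11/(s - 9)²


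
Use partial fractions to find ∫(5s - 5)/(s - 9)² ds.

Decompose: P = 5, Q = 5·9 - 5 = 40, so (5s - 5)/(s - 9)² = 5/(s - 9) + 40/(s - 9)². Integrate: ∫ P/(s - 9) ds = 5 ln|(s - 9)|; ∫ Q/(s - 9)² ds = -40/(s - 9). Sum: 5 ln|(s - 9)| - 40/(s - 9) + C


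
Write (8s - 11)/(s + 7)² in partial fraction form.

(8s - 11) = α(s + 7) + β. At s = -7: β = 8·(-7) - 11 = -67. Coeff of s: α = 8
Result: 8/(s + 7) - 67/(s + 7)²


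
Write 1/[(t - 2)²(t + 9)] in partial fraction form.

Cover-up at t=-9: γ = 1/(-9 - 2)² = 1/121. Cover-up at t=2: β = 1/(2 + 9) = 1/11. Comparing t² coeff: α = -γ = -1/121
Result: (-1/121)/(t - 2) + (1/11)/(t - 2)² + (1/121)/(t + 9)


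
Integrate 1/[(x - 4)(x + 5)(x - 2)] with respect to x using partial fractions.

Cover-up: α = 1/18, β = 1/63, γ = -1/14. Decomposition: (1/18)/(x - 4) + (1/63)/(x + 5) - (1/14)/(x - 2). Integrate each term: (1/18) ln|(x - 4)| + (1/63) ln|(x + 5)| - (1/14) ln|(x - 2)| + C


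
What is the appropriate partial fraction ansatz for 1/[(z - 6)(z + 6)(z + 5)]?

Three distinct linear factors: A/(z - 6) + B/(z + 6) + C/(z + 5)


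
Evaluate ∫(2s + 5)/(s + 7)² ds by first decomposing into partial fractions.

Decompose: α = 2, β = 2·(-7) + 5 = -9, so (2s + 5)/(s + 7)² = 2/(s + 7) - 9/(s + 7)². Integrate: ∫ α/(s + 7) ds = 2 ln|(s + 7)|; ∫ β/(s + 7)² ds = 9/(s + 7). Sum: 2 ln|(s + 7)| + 9/(s + 7) + C


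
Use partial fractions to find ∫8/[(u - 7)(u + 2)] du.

Decompose: 8/[(u - 7)(u + 2)] = (8/9)/(u - 7) - (8/9)/(u + 2). Integrate each term: (8/9) ln|(u - 7)| - (8/9) ln|(u + 2)| + C


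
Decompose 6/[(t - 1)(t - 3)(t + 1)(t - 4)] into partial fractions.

Using Heaviside cover-up: (1/2)/(t - 1) - (3/4)/(t - 3) - (3/20)/(t + 1) + (2/5)/(t - 4)


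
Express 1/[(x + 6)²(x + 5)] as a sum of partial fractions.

Cover-up at x=-5: R = 1/(-5 + 6)² = 1. Cover-up at x=-6: Q = 1/(-6 + 5) = -1. Comparing x² coeff: P = -R = -1
Result: -1/(x + 6) - 1/(x + 6)² + 1/(x + 5)


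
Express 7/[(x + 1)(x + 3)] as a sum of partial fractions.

7/(x + 1)(x + 3) = P/(x + 1) + Q/(x + 3). P = 7/(-1 + 3) = 7/2, Q = 7/(-3 + 1) = -7/2
Result: (7/2)/(x + 1) - (7/2)/(x + 3)


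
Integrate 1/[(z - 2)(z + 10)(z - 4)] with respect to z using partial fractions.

Cover-up: α = -1/24, β = 1/168, γ = 1/28. Decomposition: (-1/24)/(z - 2) + (1/168)/(z + 10) + (1/28)/(z - 4). Integrate each term: (-1/24) ln|(z - 2)| + (1/168) ln|(z + 10)| + (1/28) ln|(z - 4)| + C


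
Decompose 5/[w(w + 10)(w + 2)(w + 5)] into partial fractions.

Using Heaviside cover-up: (1/20)/w - (1/80)/(w + 10) - (5/48)/(w + 2) + (1/15)/(w + 5)


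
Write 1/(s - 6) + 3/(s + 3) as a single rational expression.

Common denominator (s - 6)(s + 3). Numerator: 1(s + 3) + 3(s - 6) = (s + 3) + (3s - 18) = 4s - 15
Result: (4s - 15)/[(s - 6)(s + 3)]


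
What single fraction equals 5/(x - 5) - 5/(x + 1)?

Common denominator (x - 5)(x + 1). Numerator: 5(x + 1) - 5(x - 5) = (5x + 5) - (5x - 25) = 30
Result: (30)/[(x - 5)(x + 1)]


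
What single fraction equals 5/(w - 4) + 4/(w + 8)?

Common denominator (w - 4)(w + 8). Numerator: 5(w + 8) + 4(w - 4) = (5w + 40) + (4w - 16) = 9w + 24
Result: (9w + 24)/[(w - 4)(w + 8)]


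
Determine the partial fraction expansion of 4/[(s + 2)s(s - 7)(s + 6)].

Using Heaviside cover-up: (1/18)/(s + 2) - (1/21)/s + (4/819)/(s - 7) - (1/78)/(s + 6)


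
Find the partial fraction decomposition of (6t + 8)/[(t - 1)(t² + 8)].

At t=1: A = (6·1 + 8)/(1² + 8) = 14/9. B = -A = -14/9, C = 6 - 1·A = 40/9
Result: (14/9)/(t - 1) - ((14/9)t - 40/9)/(t² + 8)


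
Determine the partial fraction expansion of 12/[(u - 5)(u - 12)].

12/(u - 5)(u - 12) = P/(u - 5) + Q/(u - 12). P = 12/(5 - 12) = -12/7, Q = 12/(12 - 5) = 12/7
Result: (-12/7)/(u - 5) + (12/7)/(u - 12)


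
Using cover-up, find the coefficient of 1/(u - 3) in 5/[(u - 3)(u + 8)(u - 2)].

Cover (u - 3), set u=3: 5/[(3 + 8)(3 - 2)] = 5/11


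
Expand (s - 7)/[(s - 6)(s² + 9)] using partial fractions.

At s=6: P = (1·6 - 7)/(6² + 9) = -1/45. Q = -P = 1/45, R = 1 - 6·P = 17/15
Result: (-1/45)/(s - 6) + ((1/45)s + 17/15)/(s² + 9)


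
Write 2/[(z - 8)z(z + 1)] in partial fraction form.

Using cover-up method: P = 1/36, Q = -1/4, R = 2/9
Result: (1/36)/(z - 8) - (1/4)/z + (2/9)/(z + 1)


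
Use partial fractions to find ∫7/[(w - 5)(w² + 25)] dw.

Cover-up at w=5: P = 7/(5²+25) = 7/50. Coeff matching: Q = -7/50, R = -7/10. Decomposition: (7/50)/(w - 5) - ((7/50)w + 7/10)/(w² + 25). Integrate: linear → ln, quadratic → (1/2)ln + arctan: (7/50) ln|(w - 5)| - (7/100) ln(w² + 25) - (7/50) arctan(w/5) + C


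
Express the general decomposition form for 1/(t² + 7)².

Repeated quadratic factor: (αt + β)/(t² + 7) + (γt + δ)/(t² + 7)²


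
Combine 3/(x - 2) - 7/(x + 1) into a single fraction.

Common denominator (x - 2)(x + 1). Numerator: 3(x + 1) - 7(x - 2) = (3x + 3) - (7x - 14) = -4x + 17
Result: (-4x + 17)/[(x - 2)(x + 1)]


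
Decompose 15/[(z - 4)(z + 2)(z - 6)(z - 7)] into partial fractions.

Using Heaviside cover-up: (5/12)/(z - 4) - (5/144)/(z + 2) - (15/16)/(z - 6) + (5/9)/(z - 7)


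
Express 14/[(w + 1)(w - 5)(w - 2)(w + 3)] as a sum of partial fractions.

Using Heaviside cover-up: (7/18)/(w + 1) + (7/72)/(w - 5) - (14/45)/(w - 2) - (7/40)/(w + 3)


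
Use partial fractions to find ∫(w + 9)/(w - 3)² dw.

Decompose: P = 1, Q = 1·3 + 9 = 12, so (w + 9)/(w - 3)² = 1/(w - 3) + 12/(w - 3)². Integrate: ∫ P/(w - 3) dw = ln|(w - 3)|; ∫ Q/(w - 3)² dw = -12/(w - 3). Sum: ln|(w - 3)| - 12/(w - 3) + C


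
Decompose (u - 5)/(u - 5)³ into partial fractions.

(u - 5) = α(u - 5)² + β(u - 5) + γ. At u = 5: γ = 1·5 - 5 = 0. Coefficients: α = 0, β = 1
Result: 1/(u - 5)²


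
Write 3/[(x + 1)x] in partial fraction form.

3/(x + 1)x = A/(x + 1) + B/x. A = 3/(-1 - 0) = -3, B = 3/(0 + 1) = 3
Result: -3/(x + 1) + 3/x


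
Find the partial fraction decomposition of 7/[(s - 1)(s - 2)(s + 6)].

Using cover-up method: α = -1, β = 7/8, γ = 1/8
Result: -1/(s - 1) + (7/8)/(s - 2) + (1/8)/(s + 6)


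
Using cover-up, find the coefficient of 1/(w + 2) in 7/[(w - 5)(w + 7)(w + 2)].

Cover (w + 2), set w=-2: 7/[(-2 - 5)(-2 + 7)] = -1/5
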